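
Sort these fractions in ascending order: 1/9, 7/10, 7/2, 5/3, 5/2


Convert to decimal for comparison:
  1/9 = 0.1111
  7/10 = 0.7
  7/2 = 3.5
  5/3 = 1.6667
  5/2 = 2.5
Decimals in increasing order: 0.1111 < 0.7 < 1.6667 < 2.5 < 3.5
Writing each back as its fraction gives the sorted order.
Final answer: 1/9, 7/10, 5/3, 5/2, 7/2


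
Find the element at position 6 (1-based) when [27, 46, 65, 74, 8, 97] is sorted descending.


Sort descending: [97, 74, 65, 46, 27, 8]
The 6th element (1-indexed) is at index 5.
Value = 8
Final answer: 8


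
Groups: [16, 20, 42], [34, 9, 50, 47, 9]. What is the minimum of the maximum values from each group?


Find max of each group:
  Group 1: [16, 20, 42] -> max = 42
  Group 2: [34, 9, 50, 47, 9] -> max = 50
Maxes: [42, 50]
Minimum of maxes = 42
Final answer: 42


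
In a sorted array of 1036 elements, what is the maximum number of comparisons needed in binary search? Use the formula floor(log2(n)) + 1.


Binary search halves the search space each step.
Maximum comparisons = floor(log2(1036)) + 1
log2(1036) = 10.0168
floor(log2(1036)) = 10, so 10 + 1 = 11
Final answer: 11


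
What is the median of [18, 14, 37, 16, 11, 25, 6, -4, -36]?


First, sort the list: [-36, -4, 6, 11, 14, 16, 18, 25, 37]
The list has 9 elements (odd count).
The middle index is 4 (0-based), and the element there is 14.
Final answer: 14


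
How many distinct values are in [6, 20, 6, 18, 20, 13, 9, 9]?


List all unique values:
Distinct values: [6, 9, 13, 18, 20]
Count = 5
Final answer: 5


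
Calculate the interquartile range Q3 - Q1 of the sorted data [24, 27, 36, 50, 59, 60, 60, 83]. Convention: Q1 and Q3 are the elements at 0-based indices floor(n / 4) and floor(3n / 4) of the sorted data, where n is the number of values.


The data has n = 8 elements.
Q1 index = floor(8 / 4) = floor(2) = 2; Q3 index = floor(3 * 8 / 4) = floor(6) = 6
Q1 = element at index 2 = 36
Q3 = element at index 6 = 60
IQR = 60 - 36 = 24
Final answer: 24


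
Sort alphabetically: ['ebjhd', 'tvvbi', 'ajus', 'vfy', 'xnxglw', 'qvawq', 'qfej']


Compare strings character by character (the first differing letter decides):
  'ajus' < 'ebjhd' since 'a' < 'e' at position 1
  'ebjhd' < 'qfej' since 'e' < 'q' at position 1
  'qfej' < 'qvawq' since 'f' < 'v' at position 2
  'qvawq' < 'tvvbi' since 'q' < 't' at position 1
  'tvvbi' < 'vfy' since 't' < 'v' at position 1
  'vfy' < 'xnxglw' since 'v' < 'x' at position 1
Chaining these comparisons gives the alphabetical order.
Final answer: ['ajus', 'ebjhd', 'qfej', 'qvawq', 'tvvbi', 'vfy', 'xnxglw']


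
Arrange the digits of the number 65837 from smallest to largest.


The number 65837 has digits: 6, 5, 8, 3, 7
Sorted: 3, 5, 6, 7, 8
Joining the sorted digits gives the result.
Final answer: 35678


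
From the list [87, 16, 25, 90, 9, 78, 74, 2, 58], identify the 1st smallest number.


Sort ascending: [2, 9, 16, 25, 58, 74, 78, 87, 90]
The 1st element (1-indexed) is at index 0.
Value = 2
Final answer: 2


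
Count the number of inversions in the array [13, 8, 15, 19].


For each element, count the later elements that are smaller than it:
  13 (index 0): smaller elements after it = [8] -> 1
  8 (index 1): smaller elements after it = [] -> 0
  15 (index 2): smaller elements after it = [] -> 0
Total inversions = 1 + 0 + 0 = 1
Final answer: 1


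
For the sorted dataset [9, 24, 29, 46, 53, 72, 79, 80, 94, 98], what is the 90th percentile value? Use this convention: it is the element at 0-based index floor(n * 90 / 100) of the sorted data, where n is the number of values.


The dataset has n = 10 elements.
Index = floor(10 * 90 / 100) = floor(900 / 100) = floor(9) = 9
Counting from index 0 in the sorted data, the element at index 9 is 98.
Final answer: 98


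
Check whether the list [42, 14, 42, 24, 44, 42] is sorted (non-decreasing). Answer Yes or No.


Check consecutive pairs:
  42 <= 14? False
  14 <= 42? True
  42 <= 24? False
  24 <= 44? True
  44 <= 42? False
3 consecutive pair(s) are out of order, so the list is not sorted.
Final answer: No


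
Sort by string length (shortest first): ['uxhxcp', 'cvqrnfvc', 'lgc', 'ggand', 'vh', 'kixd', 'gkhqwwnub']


Compute lengths:
  'uxhxcp' has length 6
  'cvqrnfvc' has length 8
  'lgc' has length 3
  'ggand' has length 5
  'vh' has length 2
  'kixd' has length 4
  'gkhqwwnub' has length 9
Lengths in increasing order: 2 < 3 < 4 < 5 < 6 < 8 < 9
Listing the words in that order gives the answer.
Final answer: ['vh', 'lgc', 'kixd', 'ggand', 'uxhxcp', 'cvqrnfvc', 'gkhqwwnub']


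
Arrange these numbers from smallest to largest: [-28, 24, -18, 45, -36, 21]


Original list: [-28, 24, -18, 45, -36, 21]
Repeatedly take the smallest remaining element:
  Remaining [-28, 24, -18, 45, -36, 21] -> smallest is -36
  Remaining [-28, 24, -18, 45, 21] -> smallest is -28
  Remaining [24, -18, 45, 21] -> smallest is -18
  Remaining [24, 45, 21] -> smallest is 21
  Remaining [24, 45] -> smallest is 24
  Remaining [45] -> smallest is 45
Collecting the picks in order gives the sorted list.
Final answer: [-36, -28, -18, 21, 24, 45]


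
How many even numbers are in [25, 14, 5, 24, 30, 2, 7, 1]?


Check each element:
  25 is odd
  14 is even
  5 is odd
  24 is even
  30 is even
  2 is even
  7 is odd
  1 is odd
Evens: [14, 24, 30, 2]
Count of evens = 4
Final answer: 4


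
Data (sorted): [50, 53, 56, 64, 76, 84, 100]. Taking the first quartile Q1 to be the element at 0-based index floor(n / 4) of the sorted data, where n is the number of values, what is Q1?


The list has n = 7 elements.
Q1 index = floor(7 / 4) = floor(1.75) = 1
Counting from index 0 in the sorted data, the element at index 1 is 53.
Final answer: 53


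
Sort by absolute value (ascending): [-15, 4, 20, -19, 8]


Compute absolute values:
  |-15| = 15
  |4| = 4
  |20| = 20
  |-19| = 19
  |8| = 8
Absolute values in increasing order: 4 < 8 < 15 < 19 < 20
Listing the original numbers in that order gives the answer.
Final answer: [4, 8, -15, -19, 20]


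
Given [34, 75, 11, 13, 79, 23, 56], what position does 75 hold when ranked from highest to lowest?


Sort descending: [79, 75, 56, 34, 23, 13, 11]
Find 75 in the sorted list.
75 is at position 2.
Final answer: 2


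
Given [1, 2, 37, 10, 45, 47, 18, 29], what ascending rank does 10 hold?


Sort ascending: [1, 2, 10, 18, 29, 37, 45, 47]
Find 10 in the sorted list.
10 is at position 3 (1-indexed).
Final answer: 3


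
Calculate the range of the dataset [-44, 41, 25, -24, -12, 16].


Maximum value: 41
Minimum value: -44
Range = 41 - (-44) = 85
Final answer: 85


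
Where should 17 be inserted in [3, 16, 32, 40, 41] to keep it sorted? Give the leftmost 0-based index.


List is sorted: [3, 16, 32, 40, 41]
We need the leftmost position where 17 can be inserted, i.e. the first index whose element is >= 17 (or the end of the list if none is).
Binary search with low=0, high=5 (0-based indices):
  low=0, high=5, mid=2: a[2]=32 >= 17, so high = 2
  low=0, high=2, mid=1: a[1]=16 < 17, so low = 2
Now low = high = 2, so the insertion index is 2.
Final answer: 2


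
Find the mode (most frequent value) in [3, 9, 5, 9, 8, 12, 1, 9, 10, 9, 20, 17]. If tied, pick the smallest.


Count the frequency of each value:
  1 appears 1 time(s)
  3 appears 1 time(s)
  5 appears 1 time(s)
  8 appears 1 time(s)
  9 appears 4 time(s)
  10 appears 1 time(s)
  12 appears 1 time(s)
  17 appears 1 time(s)
  20 appears 1 time(s)
Maximum frequency is 4.
Only 9 reaches that frequency, so it is the mode.
Final answer: 9


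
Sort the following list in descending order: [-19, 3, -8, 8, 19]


Original list: [-19, 3, -8, 8, 19]
Repeatedly take the largest remaining element:
  Remaining [-19, 3, -8, 8, 19] -> largest is 19
  Remaining [-19, 3, -8, 8] -> largest is 8
  Remaining [-19, 3, -8] -> largest is 3
  Remaining [-19, -8] -> largest is -8
  Remaining [-19] -> largest is -19
Collecting the picks in order gives the descending list.
Final answer: [19, 8, 3, -8, -19]


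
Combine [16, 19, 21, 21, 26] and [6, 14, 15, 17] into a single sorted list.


List A: [16, 19, 21, 21, 26]
List B: [6, 14, 15, 17]
Repeatedly compare the front elements and take the smaller:
  16 vs 6 -> take 6
  16 vs 14 -> take 14
  16 vs 15 -> take 15
  16 vs 17 -> take 16
  19 vs 17 -> take 17
  B is exhausted; append the rest of A: [19, 21, 21, 26]
Final answer: [6, 14, 15, 16, 17, 19, 21, 21, 26]


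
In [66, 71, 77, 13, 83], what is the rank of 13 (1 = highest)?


Sort descending: [83, 77, 71, 66, 13]
Find 13 in the sorted list.
13 is at position 5.
Final answer: 5


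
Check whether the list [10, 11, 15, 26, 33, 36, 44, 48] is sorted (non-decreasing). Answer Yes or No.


Check consecutive pairs:
  10 <= 11? True
  11 <= 15? True
  15 <= 26? True
  26 <= 33? True
  33 <= 36? True
  36 <= 44? True
  44 <= 48? True
Every consecutive pair is in order, so the list is non-decreasing.
Final answer: Yes


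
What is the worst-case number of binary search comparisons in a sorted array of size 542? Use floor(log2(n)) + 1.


Binary search halves the search space each step.
Maximum comparisons = floor(log2(542)) + 1
log2(542) = 9.0821
floor(log2(542)) = 9, so 9 + 1 = 10
Final answer: 10


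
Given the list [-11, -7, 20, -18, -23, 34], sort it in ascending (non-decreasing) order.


Original list: [-11, -7, 20, -18, -23, 34]
Repeatedly take the smallest remaining element:
  Remaining [-11, -7, 20, -18, -23, 34] -> smallest is -23
  Remaining [-11, -7, 20, -18, 34] -> smallest is -18
  Remaining [-11, -7, 20, 34] -> smallest is -11
  Remaining [-7, 20, 34] -> smallest is -7
  Remaining [20, 34] -> smallest is 20
  Remaining [34] -> smallest is 34
Collecting the picks in order gives the sorted list.
Final answer: [-23, -18, -11, -7, 20, 34]


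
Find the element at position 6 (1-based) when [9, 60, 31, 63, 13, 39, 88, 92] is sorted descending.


Sort descending: [92, 88, 63, 60, 39, 31, 13, 9]
The 6th element (1-indexed) is at index 5.
Value = 31
Final answer: 31


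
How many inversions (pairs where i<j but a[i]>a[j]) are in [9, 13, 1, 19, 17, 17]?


For each element, count the later elements that are smaller than it:
  9 (index 0): smaller elements after it = [1] -> 1
  13 (index 1): smaller elements after it = [1] -> 1
  1 (index 2): smaller elements after it = [] -> 0
  19 (index 3): smaller elements after it = [17, 17] -> 2
  17 (index 4): smaller elements after it = [] -> 0
Total inversions = 1 + 1 + 0 + 2 + 0 = 4
Final answer: 4


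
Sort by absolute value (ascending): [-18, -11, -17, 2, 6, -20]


Compute absolute values:
  |-18| = 18
  |-11| = 11
  |-17| = 17
  |2| = 2
  |6| = 6
  |-20| = 20
Absolute values in increasing order: 2 < 6 < 11 < 17 < 18 < 20
Listing the original numbers in that order gives the answer.
Final answer: [2, 6, -11, -17, -18, -20]


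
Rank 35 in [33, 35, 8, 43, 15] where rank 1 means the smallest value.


Sort ascending: [8, 15, 33, 35, 43]
Find 35 in the sorted list.
35 is at position 4 (1-indexed).
Final answer: 4


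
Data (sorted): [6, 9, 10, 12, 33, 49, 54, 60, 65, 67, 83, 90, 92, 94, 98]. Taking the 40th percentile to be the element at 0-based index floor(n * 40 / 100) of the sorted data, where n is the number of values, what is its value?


The dataset has n = 15 elements.
Index = floor(15 * 40 / 100) = floor(600 / 100) = floor(6) = 6
Counting from index 0 in the sorted data, the element at index 6 is 54.
Final answer: 54


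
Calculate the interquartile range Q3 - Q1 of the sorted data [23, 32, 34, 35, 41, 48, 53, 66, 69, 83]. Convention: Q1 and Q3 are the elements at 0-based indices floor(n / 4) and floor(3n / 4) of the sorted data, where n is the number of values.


The data has n = 10 elements.
Q1 index = floor(10 / 4) = floor(2.5) = 2; Q3 index = floor(3 * 10 / 4) = floor(7.5) = 7
Q1 = element at index 2 = 34
Q3 = element at index 7 = 66
IQR = 66 - 34 = 32
Final answer: 32


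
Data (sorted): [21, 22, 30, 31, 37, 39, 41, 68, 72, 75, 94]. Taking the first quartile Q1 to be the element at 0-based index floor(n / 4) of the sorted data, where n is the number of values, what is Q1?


The list has n = 11 elements.
Q1 index = floor(11 / 4) = floor(2.75) = 2
Counting from index 0 in the sorted data, the element at index 2 is 30.
Final answer: 30


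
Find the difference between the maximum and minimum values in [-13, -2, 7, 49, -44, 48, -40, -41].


Maximum value: 49
Minimum value: -44
Range = 49 - (-44) = 93
Final answer: 93


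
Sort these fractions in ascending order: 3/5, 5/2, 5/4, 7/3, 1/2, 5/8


Convert to decimal for comparison:
  3/5 = 0.6
  5/2 = 2.5
  5/4 = 1.25
  7/3 = 2.3333
  1/2 = 0.5
  5/8 = 0.625
Decimals in increasing order: 0.5 < 0.6 < 0.625 < 1.25 < 2.3333 < 2.5
Writing each back as its fraction gives the sorted order.
Final answer: 1/2, 3/5, 5/8, 5/4, 7/3, 5/2


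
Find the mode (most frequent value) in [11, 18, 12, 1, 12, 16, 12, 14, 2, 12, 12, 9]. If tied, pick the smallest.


Count the frequency of each value:
  1 appears 1 time(s)
  2 appears 1 time(s)
  9 appears 1 time(s)
  11 appears 1 time(s)
  12 appears 5 time(s)
  14 appears 1 time(s)
  16 appears 1 time(s)
  18 appears 1 time(s)
Maximum frequency is 5.
Only 12 reaches that frequency, so it is the mode.
Final answer: 12


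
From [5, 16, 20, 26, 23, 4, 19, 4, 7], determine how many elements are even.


Check each element:
  5 is odd
  16 is even
  20 is even
  26 is even
  23 is odd
  4 is even
  19 is odd
  4 is even
  7 is odd
Evens: [16, 20, 26, 4, 4]
Count of evens = 5
Final answer: 5


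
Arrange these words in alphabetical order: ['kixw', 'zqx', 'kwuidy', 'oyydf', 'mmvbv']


Compare strings character by character (the first differing letter decides):
  'kixw' < 'kwuidy' since 'i' < 'w' at position 2
  'kwuidy' < 'mmvbv' since 'k' < 'm' at position 1
  'mmvbv' < 'oyydf' since 'm' < 'o' at position 1
  'oyydf' < 'zqx' since 'o' < 'z' at position 1
Chaining these comparisons gives the alphabetical order.
Final answer: ['kixw', 'kwuidy', 'mmvbv', 'oyydf', 'zqx']


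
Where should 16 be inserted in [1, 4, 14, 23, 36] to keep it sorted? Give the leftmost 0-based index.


List is sorted: [1, 4, 14, 23, 36]
We need the leftmost position where 16 can be inserted, i.e. the first index whose element is >= 16 (or the end of the list if none is).
Binary search with low=0, high=5 (0-based indices):
  low=0, high=5, mid=2: a[2]=14 < 16, so low = 3
  low=3, high=5, mid=4: a[4]=36 >= 16, so high = 4
  low=3, high=4, mid=3: a[3]=23 >= 16, so high = 3
Now low = high = 3, so the insertion index is 3.
Final answer: 3


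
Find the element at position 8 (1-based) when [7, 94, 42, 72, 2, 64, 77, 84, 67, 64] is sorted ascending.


Sort ascending: [2, 7, 42, 64, 64, 67, 72, 77, 84, 94]
The 8th element (1-indexed) is at index 7.
Value = 77
Final answer: 77


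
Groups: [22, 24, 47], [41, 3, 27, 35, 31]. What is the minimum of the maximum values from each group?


Find max of each group:
  Group 1: [22, 24, 47] -> max = 47
  Group 2: [41, 3, 27, 35, 31] -> max = 41
Maxes: [47, 41]
Minimum of maxes = 41
Final answer: 41


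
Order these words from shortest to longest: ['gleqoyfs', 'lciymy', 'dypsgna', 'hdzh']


Compute lengths:
  'gleqoyfs' has length 8
  'lciymy' has length 6
  'dypsgna' has length 7
  'hdzh' has length 4
Lengths in increasing order: 4 < 6 < 7 < 8
Listing the words in that order gives the answer.
Final answer: ['hdzh', 'lciymy', 'dypsgna', 'gleqoyfs']


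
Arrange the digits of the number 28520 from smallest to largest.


The number 28520 has digits: 2, 8, 5, 2, 0
Sorted: 0, 2, 2, 5, 8
Joining the sorted digits gives the result.
Final answer: 02258


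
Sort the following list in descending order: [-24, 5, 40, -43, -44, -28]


Original list: [-24, 5, 40, -43, -44, -28]
Repeatedly take the largest remaining element:
  Remaining [-24, 5, 40, -43, -44, -28] -> largest is 40
  Remaining [-24, 5, -43, -44, -28] -> largest is 5
  Remaining [-24, -43, -44, -28] -> largest is -24
  Remaining [-43, -44, -28] -> largest is -28
  Remaining [-43, -44] -> largest is -43
  Remaining [-44] -> largest is -44
Collecting the picks in order gives the descending list.
Final answer: [40, 5, -24, -28, -43, -44]


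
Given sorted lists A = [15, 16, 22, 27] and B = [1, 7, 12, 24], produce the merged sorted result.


List A: [15, 16, 22, 27]
List B: [1, 7, 12, 24]
Repeatedly compare the front elements and take the smaller:
  15 vs 1 -> take 1
  15 vs 7 -> take 7
  15 vs 12 -> take 12
  15 vs 24 -> take 15
  16 vs 24 -> take 16
  22 vs 24 -> take 22
  27 vs 24 -> take 24
  B is exhausted; append the rest of A: [27]
Final answer: [1, 7, 12, 15, 16, 22, 24, 27]


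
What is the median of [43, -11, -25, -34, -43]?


First, sort the list: [-43, -34, -25, -11, 43]
The list has 5 elements (odd count).
The middle index is 2 (0-based), and the element there is -25.
Final answer: -25


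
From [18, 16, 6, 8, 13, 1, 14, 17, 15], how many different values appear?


List all unique values:
Distinct values: [1, 6, 8, 13, 14, 15, 16, 17, 18]
Count = 9
Final answer: 9


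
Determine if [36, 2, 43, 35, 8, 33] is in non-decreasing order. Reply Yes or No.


Check consecutive pairs:
  36 <= 2? False
  2 <= 43? True
  43 <= 35? False
  35 <= 8? False
  8 <= 33? True
3 consecutive pair(s) are out of order, so the list is not sorted.
Final answer: No


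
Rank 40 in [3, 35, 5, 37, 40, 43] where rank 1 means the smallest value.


Sort ascending: [3, 5, 35, 37, 40, 43]
Find 40 in the sorted list.
40 is at position 5 (1-indexed).
Final answer: 5


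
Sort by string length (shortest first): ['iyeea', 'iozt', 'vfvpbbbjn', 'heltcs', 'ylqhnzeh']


Compute lengths:
  'iyeea' has length 5
  'iozt' has length 4
  'vfvpbbbjn' has length 9
  'heltcs' has length 6
  'ylqhnzeh' has length 8
Lengths in increasing order: 4 < 5 < 6 < 8 < 9
Listing the words in that order gives the answer.
Final answer: ['iozt', 'iyeea', 'heltcs', 'ylqhnzeh', 'vfvpbbbjn']


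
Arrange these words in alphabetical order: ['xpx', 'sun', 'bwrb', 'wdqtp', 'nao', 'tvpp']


Compare strings character by character (the first differing letter decides):
  'bwrb' < 'nao' since 'b' < 'n' at position 1
  'nao' < 'sun' since 'n' < 's' at position 1
  'sun' < 'tvpp' since 's' < 't' at position 1
  'tvpp' < 'wdqtp' since 't' < 'w' at position 1
  'wdqtp' < 'xpx' since 'w' < 'x' at position 1
Chaining these comparisons gives the alphabetical order.
Final answer: ['bwrb', 'nao', 'sun', 'tvpp', 'wdqtp', 'xpx']


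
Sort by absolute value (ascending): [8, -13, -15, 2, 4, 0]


Compute absolute values:
  |8| = 8
  |-13| = 13
  |-15| = 15
  |2| = 2
  |4| = 4
  |0| = 0
Absolute values in increasing order: 0 < 2 < 4 < 8 < 13 < 15
Listing the original numbers in that order gives the answer.
Final answer: [0, 2, 4, 8, -13, -15]


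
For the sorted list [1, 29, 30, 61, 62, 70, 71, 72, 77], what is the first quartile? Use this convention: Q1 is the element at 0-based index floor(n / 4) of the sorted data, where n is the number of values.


The list has n = 9 elements.
Q1 index = floor(9 / 4) = floor(2.25) = 2
Counting from index 0 in the sorted data, the element at index 2 is 30.
Final answer: 30


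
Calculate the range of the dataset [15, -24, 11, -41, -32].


Maximum value: 15
Minimum value: -41
Range = 15 - (-41) = 56
Final answer: 56


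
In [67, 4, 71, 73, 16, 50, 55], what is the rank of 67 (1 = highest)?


Sort descending: [73, 71, 67, 55, 50, 16, 4]
Find 67 in the sorted list.
67 is at position 3.
Final answer: 3


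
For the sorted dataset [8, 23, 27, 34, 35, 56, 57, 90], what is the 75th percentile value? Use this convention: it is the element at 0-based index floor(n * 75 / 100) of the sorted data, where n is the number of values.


The dataset has n = 8 elements.
Index = floor(8 * 75 / 100) = floor(600 / 100) = floor(6) = 6
Counting from index 0 in the sorted data, the element at index 6 is 57.
Final answer: 57


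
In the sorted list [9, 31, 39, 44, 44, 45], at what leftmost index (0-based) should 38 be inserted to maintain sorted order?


List is sorted: [9, 31, 39, 44, 44, 45]
We need the leftmost position where 38 can be inserted, i.e. the first index whose element is >= 38 (or the end of the list if none is).
Binary search with low=0, high=6 (0-based indices):
  low=0, high=6, mid=3: a[3]=44 >= 38, so high = 3
  low=0, high=3, mid=1: a[1]=31 < 38, so low = 2
  low=2, high=3, mid=2: a[2]=39 >= 38, so high = 2
Now low = high = 2, so the insertion index is 2.
Final answer: 2


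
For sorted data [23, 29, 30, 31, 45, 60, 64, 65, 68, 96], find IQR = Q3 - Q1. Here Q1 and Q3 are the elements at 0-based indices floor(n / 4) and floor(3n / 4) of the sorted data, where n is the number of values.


The data has n = 10 elements.
Q1 index = floor(10 / 4) = floor(2.5) = 2; Q3 index = floor(3 * 10 / 4) = floor(7.5) = 7
Q1 = element at index 2 = 30
Q3 = element at index 7 = 65
IQR = 65 - 30 = 35
Final answer: 35


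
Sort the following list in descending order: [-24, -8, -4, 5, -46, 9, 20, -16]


Original list: [-24, -8, -4, 5, -46, 9, 20, -16]
Repeatedly take the largest remaining element:
  Remaining [-24, -8, -4, 5, -46, 9, 20, -16] -> largest is 20
  Remaining [-24, -8, -4, 5, -46, 9, -16] -> largest is 9
  Remaining [-24, -8, -4, 5, -46, -16] -> largest is 5
  Remaining [-24, -8, -4, -46, -16] -> largest is -4
  Remaining [-24, -8, -46, -16] -> largest is -8
  Remaining [-24, -46, -16] -> largest is -16
  Remaining [-24, -46] -> largest is -24
  Remaining [-46] -> largest is -46
Collecting the picks in order gives the descending list.
Final answer: [20, 9, 5, -4, -8, -16, -24, -46]


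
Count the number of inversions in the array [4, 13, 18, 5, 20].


For each element, count the later elements that are smaller than it:
  4 (index 0): smaller elements after it = [] -> 0
  13 (index 1): smaller elements after it = [5] -> 1
  18 (index 2): smaller elements after it = [5] -> 1
  5 (index 3): smaller elements after it = [] -> 0
Total inversions = 0 + 1 + 1 + 0 = 2
Final answer: 2


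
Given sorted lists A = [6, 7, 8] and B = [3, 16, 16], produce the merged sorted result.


List A: [6, 7, 8]
List B: [3, 16, 16]
Repeatedly compare the front elements and take the smaller:
  6 vs 3 -> take 3
  6 vs 16 -> take 6
  7 vs 16 -> take 7
  8 vs 16 -> take 8
  A is exhausted; append the rest of B: [16, 16]
Final answer: [3, 6, 7, 8, 16, 16]


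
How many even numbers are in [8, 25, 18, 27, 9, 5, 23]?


Check each element:
  8 is even
  25 is odd
  18 is even
  27 is odd
  9 is odd
  5 is odd
  23 is odd
Evens: [8, 18]
Count of evens = 2
Final answer: 2


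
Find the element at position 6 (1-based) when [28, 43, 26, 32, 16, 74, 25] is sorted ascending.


Sort ascending: [16, 25, 26, 28, 32, 43, 74]
The 6th element (1-indexed) is at index 5.
Value = 43
Final answer: 43


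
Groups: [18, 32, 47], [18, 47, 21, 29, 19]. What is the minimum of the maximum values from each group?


Find max of each group:
  Group 1: [18, 32, 47] -> max = 47
  Group 2: [18, 47, 21, 29, 19] -> max = 47
Maxes: [47, 47]
Minimum of maxes = 47
Final answer: 47


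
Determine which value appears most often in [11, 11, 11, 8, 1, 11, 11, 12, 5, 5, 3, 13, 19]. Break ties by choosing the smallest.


Count the frequency of each value:
  1 appears 1 time(s)
  3 appears 1 time(s)
  5 appears 2 time(s)
  8 appears 1 time(s)
  11 appears 5 time(s)
  12 appears 1 time(s)
  13 appears 1 time(s)
  19 appears 1 time(s)
Maximum frequency is 5.
Only 11 reaches that frequency, so it is the mode.
Final answer: 11


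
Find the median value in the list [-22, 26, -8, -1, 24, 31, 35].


First, sort the list: [-22, -8, -1, 24, 26, 31, 35]
The list has 7 elements (odd count).
The middle index is 3 (0-based), and the element there is 24.
Final answer: 24


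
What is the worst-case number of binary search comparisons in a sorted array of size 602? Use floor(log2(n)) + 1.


Binary search halves the search space each step.
Maximum comparisons = floor(log2(602)) + 1
log2(602) = 9.2336
floor(log2(602)) = 9, so 9 + 1 = 10
Final answer: 10


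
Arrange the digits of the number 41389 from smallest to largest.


The number 41389 has digits: 4, 1, 3, 8, 9
Sorted: 1, 3, 4, 8, 9
Joining the sorted digits gives the result.
Final answer: 13489


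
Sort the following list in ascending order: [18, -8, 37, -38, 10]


Original list: [18, -8, 37, -38, 10]
Repeatedly take the smallest remaining element:
  Remaining [18, -8, 37, -38, 10] -> smallest is -38
  Remaining [18, -8, 37, 10] -> smallest is -8
  Remaining [18, 37, 10] -> smallest is 10
  Remaining [18, 37] -> smallest is 18
  Remaining [37] -> smallest is 37
Collecting the picks in order gives the sorted list.
Final answer: [-38, -8, 10, 18, 37]


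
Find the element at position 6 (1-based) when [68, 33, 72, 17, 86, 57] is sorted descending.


Sort descending: [86, 72, 68, 57, 33, 17]
The 6th element (1-indexed) is at index 5.
Value = 17
Final answer: 17


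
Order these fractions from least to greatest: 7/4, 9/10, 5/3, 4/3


Convert to decimal for comparison:
  7/4 = 1.75
  9/10 = 0.9
  5/3 = 1.6667
  4/3 = 1.3333
Decimals in increasing order: 0.9 < 1.3333 < 1.6667 < 1.75
Writing each back as its fraction gives the sorted order.
Final answer: 9/10, 4/3, 5/3, 7/4


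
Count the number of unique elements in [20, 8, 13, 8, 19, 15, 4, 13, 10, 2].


List all unique values:
Distinct values: [2, 4, 8, 10, 13, 15, 19, 20]
Count = 8
Final answer: 8


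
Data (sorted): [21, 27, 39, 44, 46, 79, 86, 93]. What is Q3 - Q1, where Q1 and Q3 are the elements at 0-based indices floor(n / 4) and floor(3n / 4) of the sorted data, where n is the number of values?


The data has n = 8 elements.
Q1 index = floor(8 / 4) = floor(2) = 2; Q3 index = floor(3 * 8 / 4) = floor(6) = 6
Q1 = element at index 2 = 39
Q3 = element at index 6 = 86
IQR = 86 - 39 = 47
Final answer: 47


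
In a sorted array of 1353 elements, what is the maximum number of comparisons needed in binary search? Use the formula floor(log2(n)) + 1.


Binary search halves the search space each step.
Maximum comparisons = floor(log2(1353)) + 1
log2(1353) = 10.4019
floor(log2(1353)) = 10, so 10 + 1 = 11
Final answer: 11


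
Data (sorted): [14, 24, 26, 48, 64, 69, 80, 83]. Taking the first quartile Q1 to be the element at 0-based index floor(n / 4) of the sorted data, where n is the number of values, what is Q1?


The list has n = 8 elements.
Q1 index = floor(8 / 4) = floor(2) = 2
Counting from index 0 in the sorted data, the element at index 2 is 26.
Final answer: 26


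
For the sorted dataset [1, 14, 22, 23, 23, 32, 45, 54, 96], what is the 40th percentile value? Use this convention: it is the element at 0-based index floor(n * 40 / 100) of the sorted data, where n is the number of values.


The dataset has n = 9 elements.
Index = floor(9 * 40 / 100) = floor(360 / 100) = floor(3.6) = 3
Counting from index 0 in the sorted data, the element at index 3 is 23.
Final answer: 23


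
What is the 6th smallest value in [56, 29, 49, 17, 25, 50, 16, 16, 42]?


Sort ascending: [16, 16, 17, 25, 29, 42, 49, 50, 56]
The 6th element (1-indexed) is at index 5.
Value = 42
Final answer: 42


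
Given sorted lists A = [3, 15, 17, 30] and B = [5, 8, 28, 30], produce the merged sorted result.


List A: [3, 15, 17, 30]
List B: [5, 8, 28, 30]
Repeatedly compare the front elements and take the smaller:
  3 vs 5 -> take 3
  15 vs 5 -> take 5
  15 vs 8 -> take 8
  15 vs 28 -> take 15
  17 vs 28 -> take 17
  30 vs 28 -> take 28
  30 vs 30 -> take 30
  A is exhausted; append the rest of B: [30]
Final answer: [3, 5, 8, 15, 17, 28, 30, 30]


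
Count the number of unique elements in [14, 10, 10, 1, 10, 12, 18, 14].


List all unique values:
Distinct values: [1, 10, 12, 14, 18]
Count = 5
Final answer: 5


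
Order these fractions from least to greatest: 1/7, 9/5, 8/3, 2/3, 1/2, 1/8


Convert to decimal for comparison:
  1/7 = 0.1429
  9/5 = 1.8
  8/3 = 2.6667
  2/3 = 0.6667
  1/2 = 0.5
  1/8 = 0.125
Decimals in increasing order: 0.125 < 0.1429 < 0.5 < 0.6667 < 1.8 < 2.6667
Writing each back as its fraction gives the sorted order.
Final answer: 1/8, 1/7, 1/2, 2/3, 9/5, 8/3


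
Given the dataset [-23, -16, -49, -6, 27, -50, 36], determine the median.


First, sort the list: [-50, -49, -23, -16, -6, 27, 36]
The list has 7 elements (odd count).
The middle index is 3 (0-based), and the element there is -16.
Final answer: -16


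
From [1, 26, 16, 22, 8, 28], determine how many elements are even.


Check each element:
  1 is odd
  26 is even
  16 is even
  22 is even
  8 is even
  28 is even
Evens: [26, 16, 22, 8, 28]
Count of evens = 5
Final answer: 5


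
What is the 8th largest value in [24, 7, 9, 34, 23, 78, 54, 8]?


Sort descending: [78, 54, 34, 24, 23, 9, 8, 7]
The 8th element (1-indexed) is at index 7.
Value = 7
Final answer: 7


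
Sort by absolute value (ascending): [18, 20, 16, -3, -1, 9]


Compute absolute values:
  |18| = 18
  |20| = 20
  |16| = 16
  |-3| = 3
  |-1| = 1
  |9| = 9
Absolute values in increasing order: 1 < 3 < 9 < 16 < 18 < 20
Listing the original numbers in that order gives the answer.
Final answer: [-1, -3, 9, 16, 18, 20]


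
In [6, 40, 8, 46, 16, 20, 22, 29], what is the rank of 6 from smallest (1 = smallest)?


Sort ascending: [6, 8, 16, 20, 22, 29, 40, 46]
Find 6 in the sorted list.
6 is at position 1 (1-indexed).
Final answer: 1


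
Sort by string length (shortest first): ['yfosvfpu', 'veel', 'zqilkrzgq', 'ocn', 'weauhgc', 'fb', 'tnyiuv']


Compute lengths:
  'yfosvfpu' has length 8
  'veel' has length 4
  'zqilkrzgq' has length 9
  'ocn' has length 3
  'weauhgc' has length 7
  'fb' has length 2
  'tnyiuv' has length 6
Lengths in increasing order: 2 < 3 < 4 < 6 < 7 < 8 < 9
Listing the words in that order gives the answer.
Final answer: ['fb', 'ocn', 'veel', 'tnyiuv', 'weauhgc', 'yfosvfpu', 'zqilkrzgq']


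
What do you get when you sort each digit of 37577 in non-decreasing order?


The number 37577 has digits: 3, 7, 5, 7, 7
Sorted: 3, 5, 7, 7, 7
Joining the sorted digits gives the result.
Final answer: 35777


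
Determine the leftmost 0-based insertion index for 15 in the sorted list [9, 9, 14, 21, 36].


List is sorted: [9, 9, 14, 21, 36]
We need the leftmost position where 15 can be inserted, i.e. the first index whose element is >= 15 (or the end of the list if none is).
Binary search with low=0, high=5 (0-based indices):
  low=0, high=5, mid=2: a[2]=14 < 15, so low = 3
  low=3, high=5, mid=4: a[4]=36 >= 15, so high = 4
  low=3, high=4, mid=3: a[3]=21 >= 15, so high = 3
Now low = high = 3, so the insertion index is 3.
Final answer: 3


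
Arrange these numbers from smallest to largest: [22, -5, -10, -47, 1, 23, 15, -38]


Original list: [22, -5, -10, -47, 1, 23, 15, -38]
Repeatedly take the smallest remaining element:
  Remaining [22, -5, -10, -47, 1, 23, 15, -38] -> smallest is -47
  Remaining [22, -5, -10, 1, 23, 15, -38] -> smallest is -38
  Remaining [22, -5, -10, 1, 23, 15] -> smallest is -10
  Remaining [22, -5, 1, 23, 15] -> smallest is -5
  Remaining [22, 1, 23, 15] -> smallest is 1
  Remaining [22, 23, 15] -> smallest is 15
  Remaining [22, 23] -> smallest is 22
  Remaining [23] -> smallest is 23
Collecting the picks in order gives the sorted list.
Final answer: [-47, -38, -10, -5, 1, 15, 22, 23]


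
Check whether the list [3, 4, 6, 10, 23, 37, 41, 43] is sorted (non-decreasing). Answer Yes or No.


Check consecutive pairs:
  3 <= 4? True
  4 <= 6? True
  6 <= 10? True
  10 <= 23? True
  23 <= 37? True
  37 <= 41? True
  41 <= 43? True
Every consecutive pair is in order, so the list is non-decreasing.
Final answer: Yes


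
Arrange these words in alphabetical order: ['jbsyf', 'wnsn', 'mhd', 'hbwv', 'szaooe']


Compare strings character by character (the first differing letter decides):
  'hbwv' < 'jbsyf' since 'h' < 'j' at position 1
  'jbsyf' < 'mhd' since 'j' < 'm' at position 1
  'mhd' < 'szaooe' since 'm' < 's' at position 1
  'szaooe' < 'wnsn' since 's' < 'w' at position 1
Chaining these comparisons gives the alphabetical order.
Final answer: ['hbwv', 'jbsyf', 'mhd', 'szaooe', 'wnsn']


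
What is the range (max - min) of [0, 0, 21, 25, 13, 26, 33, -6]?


Maximum value: 33
Minimum value: -6
Range = 33 - (-6) = 39
Final answer: 39


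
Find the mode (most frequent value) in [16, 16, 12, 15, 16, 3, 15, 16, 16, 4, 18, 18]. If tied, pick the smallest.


Count the frequency of each value:
  3 appears 1 time(s)
  4 appears 1 time(s)
  12 appears 1 time(s)
  15 appears 2 time(s)
  16 appears 5 time(s)
  18 appears 2 time(s)
Maximum frequency is 5.
Only 16 reaches that frequency, so it is the mode.
Final answer: 16


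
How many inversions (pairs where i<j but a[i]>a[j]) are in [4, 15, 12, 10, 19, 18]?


For each element, count the later elements that are smaller than it:
  4 (index 0): smaller elements after it = [] -> 0
  15 (index 1): smaller elements after it = [12, 10] -> 2
  12 (index 2): smaller elements after it = [10] -> 1
  10 (index 3): smaller elements after it = [] -> 0
  19 (index 4): smaller elements after it = [18] -> 1
Total inversions = 0 + 2 + 1 + 0 + 1 = 4
Final answer: 4


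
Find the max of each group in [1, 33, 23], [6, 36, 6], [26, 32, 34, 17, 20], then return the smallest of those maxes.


Find max of each group:
  Group 1: [1, 33, 23] -> max = 33
  Group 2: [6, 36, 6] -> max = 36
  Group 3: [26, 32, 34, 17, 20] -> max = 34
Maxes: [33, 36, 34]
Minimum of maxes = 33
Final answer: 33


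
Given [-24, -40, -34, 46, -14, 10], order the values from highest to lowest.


Original list: [-24, -40, -34, 46, -14, 10]
Repeatedly take the largest remaining element:
  Remaining [-24, -40, -34, 46, -14, 10] -> largest is 46
  Remaining [-24, -40, -34, -14, 10] -> largest is 10
  Remaining [-24, -40, -34, -14] -> largest is -14
  Remaining [-24, -40, -34] -> largest is -24
  Remaining [-40, -34] -> largest is -34
  Remaining [-40] -> largest is -40
Collecting the picks in order gives the descending list.
Final answer: [46, 10, -14, -24, -34, -40]


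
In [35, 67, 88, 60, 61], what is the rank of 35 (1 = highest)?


Sort descending: [88, 67, 61, 60, 35]
Find 35 in the sorted list.
35 is at position 5.
Final answer: 5


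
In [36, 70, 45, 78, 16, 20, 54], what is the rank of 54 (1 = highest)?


Sort descending: [78, 70, 54, 45, 36, 20, 16]
Find 54 in the sorted list.
54 is at position 3.
Final answer: 3


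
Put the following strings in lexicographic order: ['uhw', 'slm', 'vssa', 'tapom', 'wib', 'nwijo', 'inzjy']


Compare strings character by character (the first differing letter decides):
  'inzjy' < 'nwijo' since 'i' < 'n' at position 1
  'nwijo' < 'slm' since 'n' < 's' at position 1
  'slm' < 'tapom' since 's' < 't' at position 1
  'tapom' < 'uhw' since 't' < 'u' at position 1
  'uhw' < 'vssa' since 'u' < 'v' at position 1
  'vssa' < 'wib' since 'v' < 'w' at position 1
Chaining these comparisons gives the alphabetical order.
Final answer: ['inzjy', 'nwijo', 'slm', 'tapom', 'uhw', 'vssa', 'wib']


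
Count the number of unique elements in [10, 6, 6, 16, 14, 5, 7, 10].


List all unique values:
Distinct values: [5, 6, 7, 10, 14, 16]
Count = 6
Final answer: 6


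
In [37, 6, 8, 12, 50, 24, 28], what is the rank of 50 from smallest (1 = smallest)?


Sort ascending: [6, 8, 12, 24, 28, 37, 50]
Find 50 in the sorted list.
50 is at position 7 (1-indexed).
Final answer: 7


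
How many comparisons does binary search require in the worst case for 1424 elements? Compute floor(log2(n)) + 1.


Binary search halves the search space each step.
Maximum comparisons = floor(log2(1424)) + 1
log2(1424) = 10.4757
floor(log2(1424)) = 10, so 10 + 1 = 11
Final answer: 11


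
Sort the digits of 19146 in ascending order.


The number 19146 has digits: 1, 9, 1, 4, 6
Sorted: 1, 1, 4, 6, 9
Joining the sorted digits gives the result.
Final answer: 11469


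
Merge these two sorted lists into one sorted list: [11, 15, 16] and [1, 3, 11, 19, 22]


List A: [11, 15, 16]
List B: [1, 3, 11, 19, 22]
Repeatedly compare the front elements and take the smaller:
  11 vs 1 -> take 1
  11 vs 3 -> take 3
  11 vs 11 -> take 11
  15 vs 11 -> take 11
  15 vs 19 -> take 15
  16 vs 19 -> take 16
  A is exhausted; append the rest of B: [19, 22]
Final answer: [1, 3, 11, 11, 15, 16, 19, 22]


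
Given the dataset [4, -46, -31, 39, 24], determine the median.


First, sort the list: [-46, -31, 4, 24, 39]
The list has 5 elements (odd count).
The middle index is 2 (0-based), and the element there is 4.
Final answer: 4


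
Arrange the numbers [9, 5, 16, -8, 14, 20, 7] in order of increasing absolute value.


Compute absolute values:
  |9| = 9
  |5| = 5
  |16| = 16
  |-8| = 8
  |14| = 14
  |20| = 20
  |7| = 7
Absolute values in increasing order: 5 < 7 < 8 < 9 < 14 < 16 < 20
Listing the original numbers in that order gives the answer.
Final answer: [5, 7, -8, 9, 14, 16, 20]


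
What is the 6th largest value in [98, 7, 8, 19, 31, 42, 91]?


Sort descending: [98, 91, 42, 31, 19, 8, 7]
The 6th element (1-indexed) is at index 5.
Value = 8
Final answer: 8


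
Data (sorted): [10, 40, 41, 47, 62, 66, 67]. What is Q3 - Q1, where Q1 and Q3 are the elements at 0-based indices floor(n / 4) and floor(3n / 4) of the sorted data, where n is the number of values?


The data has n = 7 elements.
Q1 index = floor(7 / 4) = floor(1.75) = 1; Q3 index = floor(3 * 7 / 4) = floor(5.25) = 5
Q1 = element at index 1 = 40
Q3 = element at index 5 = 66
IQR = 66 - 40 = 26
Final answer: 26


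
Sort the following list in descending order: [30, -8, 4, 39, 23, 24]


Original list: [30, -8, 4, 39, 23, 24]
Repeatedly take the largest remaining element:
  Remaining [30, -8, 4, 39, 23, 24] -> largest is 39
  Remaining [30, -8, 4, 23, 24] -> largest is 30
  Remaining [-8, 4, 23, 24] -> largest is 24
  Remaining [-8, 4, 23] -> largest is 23
  Remaining [-8, 4] -> largest is 4
  Remaining [-8] -> largest is -8
Collecting the picks in order gives the descending list.
Final answer: [39, 30, 24, 23, 4, -8]


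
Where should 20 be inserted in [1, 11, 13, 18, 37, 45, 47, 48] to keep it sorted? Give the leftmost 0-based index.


List is sorted: [1, 11, 13, 18, 37, 45, 47, 48]
We need the leftmost position where 20 can be inserted, i.e. the first index whose element is >= 20 (or the end of the list if none is).
Binary search with low=0, high=8 (0-based indices):
  low=0, high=8, mid=4: a[4]=37 >= 20, so high = 4
  low=0, high=4, mid=2: a[2]=13 < 20, so low = 3
  low=3, high=4, mid=3: a[3]=18 < 20, so low = 4
Now low = high = 4, so the insertion index is 4.
Final answer: 4


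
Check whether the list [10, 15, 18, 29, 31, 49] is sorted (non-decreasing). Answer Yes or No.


Check consecutive pairs:
  10 <= 15? True
  15 <= 18? True
  18 <= 29? True
  29 <= 31? True
  31 <= 49? True
Every consecutive pair is in order, so the list is non-decreasing.
Final answer: Yes


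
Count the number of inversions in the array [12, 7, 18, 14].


For each element, count the later elements that are smaller than it:
  12 (index 0): smaller elements after it = [7] -> 1
  7 (index 1): smaller elements after it = [] -> 0
  18 (index 2): smaller elements after it = [14] -> 1
Total inversions = 1 + 0 + 1 = 2
Final answer: 2


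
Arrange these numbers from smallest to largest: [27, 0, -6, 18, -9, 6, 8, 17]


Original list: [27, 0, -6, 18, -9, 6, 8, 17]
Repeatedly take the smallest remaining element:
  Remaining [27, 0, -6, 18, -9, 6, 8, 17] -> smallest is -9
  Remaining [27, 0, -6, 18, 6, 8, 17] -> smallest is -6
  Remaining [27, 0, 18, 6, 8, 17] -> smallest is 0
  Remaining [27, 18, 6, 8, 17] -> smallest is 6
  Remaining [27, 18, 8, 17] -> smallest is 8
  Remaining [27, 18, 17] -> smallest is 17
  Remaining [27, 18] -> smallest is 18
  Remaining [27] -> smallest is 27
Collecting the picks in order gives the sorted list.
Final answer: [-9, -6, 0, 6, 8, 17, 18, 27]
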